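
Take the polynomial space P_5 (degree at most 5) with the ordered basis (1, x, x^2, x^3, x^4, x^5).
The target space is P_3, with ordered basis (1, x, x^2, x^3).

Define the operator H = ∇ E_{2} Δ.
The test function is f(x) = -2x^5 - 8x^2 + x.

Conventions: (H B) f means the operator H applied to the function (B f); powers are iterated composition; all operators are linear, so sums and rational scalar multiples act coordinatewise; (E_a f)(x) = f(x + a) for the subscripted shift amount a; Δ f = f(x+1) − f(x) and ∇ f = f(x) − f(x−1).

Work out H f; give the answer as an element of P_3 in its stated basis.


the result is g(x) = -40x^3 - 240x^2 - 500x - 376

Δ f = -10x^4 - 20x^3 - 20x^2 - 26x - 9
E_{2} Δ f = -10x^4 - 100x^3 - 380x^2 - 666x - 461
∇ (E_{2} Δ) f = -40x^3 - 240x^2 - 500x - 376


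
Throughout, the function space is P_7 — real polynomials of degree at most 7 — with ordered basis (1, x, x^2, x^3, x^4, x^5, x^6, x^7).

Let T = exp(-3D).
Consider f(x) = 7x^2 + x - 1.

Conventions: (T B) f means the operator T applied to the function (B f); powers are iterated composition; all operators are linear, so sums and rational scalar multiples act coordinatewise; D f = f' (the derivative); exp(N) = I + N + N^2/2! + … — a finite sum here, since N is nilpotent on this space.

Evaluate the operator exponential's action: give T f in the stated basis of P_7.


order-1 term: -42x - 3
order-2 term: 63
the series for exp(-3D) f terminates at order 2
exp(-3D) f = 7x^2 - 41x + 59

g(x) = 7x^2 - 41x + 59


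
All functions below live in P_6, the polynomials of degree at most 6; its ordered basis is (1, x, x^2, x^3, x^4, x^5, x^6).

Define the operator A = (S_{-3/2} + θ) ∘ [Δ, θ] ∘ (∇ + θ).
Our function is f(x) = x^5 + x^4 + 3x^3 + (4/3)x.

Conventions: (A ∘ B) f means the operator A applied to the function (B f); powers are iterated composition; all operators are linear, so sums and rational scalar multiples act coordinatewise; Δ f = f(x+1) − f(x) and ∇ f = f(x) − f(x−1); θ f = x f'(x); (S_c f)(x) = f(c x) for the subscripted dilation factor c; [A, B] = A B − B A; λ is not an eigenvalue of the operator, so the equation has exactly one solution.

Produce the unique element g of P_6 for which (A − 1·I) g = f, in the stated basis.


g(x) = -x^5 - (3641/16)x^4 + (11259/8)x^3 - (158763/32)x^2 - (3853/48)x - 210493/12

write g with unknown coordinates in the stated basis and equate coefficients in (A − 1·I) g = f
solving from the highest basis element down gives g = -x^5 - (3641/16)x^4 + (11259/8)x^3 - (158763/32)x^2 - (3853/48)x - 210493/12
check: A g = -(3625/16)x^4 + (11283/8)x^3 - (158763/32)x^2 - (1263/16)x - 210493/12
so A g − 1·g = x^5 + x^4 + 3x^3 + (4/3)x = f ✓


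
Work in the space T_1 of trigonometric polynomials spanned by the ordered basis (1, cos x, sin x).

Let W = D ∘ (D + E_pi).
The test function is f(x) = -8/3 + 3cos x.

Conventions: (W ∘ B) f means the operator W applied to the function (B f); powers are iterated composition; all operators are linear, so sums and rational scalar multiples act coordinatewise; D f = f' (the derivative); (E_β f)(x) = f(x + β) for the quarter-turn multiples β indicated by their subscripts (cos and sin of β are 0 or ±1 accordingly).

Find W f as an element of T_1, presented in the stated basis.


D f = -3sin x
E_pi f = -8/3 - 3cos x
(D + E_pi) f = -8/3 - 3cos x - 3sin x
D (D + E_pi) f = -3cos x + 3sin x

the result is g(x) = -3cos x + 3sin x


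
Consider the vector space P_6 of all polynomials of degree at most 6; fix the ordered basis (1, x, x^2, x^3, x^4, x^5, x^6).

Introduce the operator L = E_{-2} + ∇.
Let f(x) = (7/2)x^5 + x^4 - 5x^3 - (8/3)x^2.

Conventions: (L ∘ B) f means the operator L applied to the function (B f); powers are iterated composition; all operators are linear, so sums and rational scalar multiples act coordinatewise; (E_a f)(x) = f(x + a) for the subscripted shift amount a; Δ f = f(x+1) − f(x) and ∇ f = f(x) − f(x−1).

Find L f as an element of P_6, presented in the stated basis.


E_{-2} f = (7/2)x^5 - 34x^4 + 127x^3 - (686/3)x^2 + (596/3)x - 200/3
∇ f = (35/2)x^4 - 31x^3 + 14x^2 - (23/6)x + 1/6
(E_{-2} + ∇) f = (7/2)x^5 - (33/2)x^4 + 96x^3 - (644/3)x^2 + (1169/6)x - 133/2

g(x) = (7/2)x^5 - (33/2)x^4 + 96x^3 - (644/3)x^2 + (1169/6)x - 133/2


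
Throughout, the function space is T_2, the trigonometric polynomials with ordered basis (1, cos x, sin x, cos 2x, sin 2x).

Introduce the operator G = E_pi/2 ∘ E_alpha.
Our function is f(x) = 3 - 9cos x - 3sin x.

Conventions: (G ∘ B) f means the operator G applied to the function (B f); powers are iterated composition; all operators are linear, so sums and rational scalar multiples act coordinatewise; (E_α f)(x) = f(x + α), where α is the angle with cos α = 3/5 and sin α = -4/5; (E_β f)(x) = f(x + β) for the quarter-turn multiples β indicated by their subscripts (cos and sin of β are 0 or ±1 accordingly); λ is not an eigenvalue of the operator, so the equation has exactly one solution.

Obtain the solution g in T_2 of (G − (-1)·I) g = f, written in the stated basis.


g(x) = 3/2 - 4cos x - 3sin x

write g with unknown coordinates in the stated basis and equate coefficients in (G − (-1)·I) g = f
solving from the highest basis element down gives g = 3/2 - 4cos x - 3sin x
check: G g = 3/2 - 5cos x
so G g − (-1)·g = 3 - 9cos x - 3sin x = f ✓


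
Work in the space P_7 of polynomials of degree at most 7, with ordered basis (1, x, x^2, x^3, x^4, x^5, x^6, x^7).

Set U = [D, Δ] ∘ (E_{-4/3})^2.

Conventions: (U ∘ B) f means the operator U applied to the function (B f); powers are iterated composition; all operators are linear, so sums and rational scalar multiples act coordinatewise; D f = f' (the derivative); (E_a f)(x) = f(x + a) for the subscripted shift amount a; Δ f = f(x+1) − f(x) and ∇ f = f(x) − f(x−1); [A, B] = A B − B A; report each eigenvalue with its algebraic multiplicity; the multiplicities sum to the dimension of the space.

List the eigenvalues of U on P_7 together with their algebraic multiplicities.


λ = 0 (multiplicity 8)

image of 1: 0
image of x: 0
image of x^2: 0
image of x^3: 0
image of x^4: 0
image of x^5: 0
image of x^6: 0
image of x^7: 0
the matrix is upper triangular; its diagonal is (0, 0, 0, 0, 0, 0, 0, 0)
for a triangular matrix the eigenvalues are the diagonal entries, with algebraic multiplicity their repetition count


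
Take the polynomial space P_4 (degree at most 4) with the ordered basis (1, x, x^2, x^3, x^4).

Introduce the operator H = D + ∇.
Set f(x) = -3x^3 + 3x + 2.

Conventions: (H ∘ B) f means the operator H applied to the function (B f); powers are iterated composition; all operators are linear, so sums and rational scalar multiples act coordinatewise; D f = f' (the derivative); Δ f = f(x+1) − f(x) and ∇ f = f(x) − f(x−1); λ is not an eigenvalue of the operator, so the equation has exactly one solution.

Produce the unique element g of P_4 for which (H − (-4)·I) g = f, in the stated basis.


write g with unknown coordinates in the stated basis and equate coefficients in (H − (-4)·I) g = f
solving from the highest basis element down gives g = -(3/4)x^3 + (9/8)x^2 - (15/16)x + 23/16
check: H g = -(9/2)x^2 + (27/4)x - 15/4
so H g − (-4)·g = -3x^3 + 3x + 2 = f ✓

g(x) = -(3/4)x^3 + (9/8)x^2 - (15/16)x + 23/16


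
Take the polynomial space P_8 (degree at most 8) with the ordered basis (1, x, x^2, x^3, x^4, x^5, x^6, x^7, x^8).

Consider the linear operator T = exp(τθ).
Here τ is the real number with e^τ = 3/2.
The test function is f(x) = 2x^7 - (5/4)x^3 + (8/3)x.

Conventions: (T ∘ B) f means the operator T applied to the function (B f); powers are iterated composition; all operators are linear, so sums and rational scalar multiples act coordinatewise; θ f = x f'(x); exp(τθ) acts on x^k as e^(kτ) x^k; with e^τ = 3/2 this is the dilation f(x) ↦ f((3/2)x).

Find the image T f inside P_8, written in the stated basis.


the result is g(x) = (2187/64)x^7 - (135/32)x^3 + 4x

exp(τθ) x^k = e^(kτ) x^k; with e^τ = 3/2 this sends x^k to (3/2)^k x^k
x ↦ 3/2 x
x^3 ↦ 27/8 x^3
x^7 ↦ 2187/128 x^7
applying this coordinatewise to f: exp(τθ) f = (2187/64)x^7 - (135/32)x^3 + 4x


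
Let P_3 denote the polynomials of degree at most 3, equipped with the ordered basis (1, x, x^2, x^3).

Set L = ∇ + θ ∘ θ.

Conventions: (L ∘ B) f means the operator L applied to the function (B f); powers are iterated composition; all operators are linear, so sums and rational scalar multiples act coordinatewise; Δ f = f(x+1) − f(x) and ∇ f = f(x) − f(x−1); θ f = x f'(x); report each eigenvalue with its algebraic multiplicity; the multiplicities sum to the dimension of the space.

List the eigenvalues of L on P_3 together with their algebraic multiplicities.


image of 1: 0
image of x: x + 1
image of x^2: 4x^2 + 2x - 1
image of x^3: 9x^3 + 3x^2 - 3x + 1
the matrix is upper triangular; its diagonal is (0, 1, 4, 9)
for a triangular matrix the eigenvalues are the diagonal entries, with algebraic multiplicity their repetition count

λ = 0 (multiplicity 1), λ = 1 (multiplicity 1), λ = 4 (multiplicity 1), λ = 9 (multiplicity 1)


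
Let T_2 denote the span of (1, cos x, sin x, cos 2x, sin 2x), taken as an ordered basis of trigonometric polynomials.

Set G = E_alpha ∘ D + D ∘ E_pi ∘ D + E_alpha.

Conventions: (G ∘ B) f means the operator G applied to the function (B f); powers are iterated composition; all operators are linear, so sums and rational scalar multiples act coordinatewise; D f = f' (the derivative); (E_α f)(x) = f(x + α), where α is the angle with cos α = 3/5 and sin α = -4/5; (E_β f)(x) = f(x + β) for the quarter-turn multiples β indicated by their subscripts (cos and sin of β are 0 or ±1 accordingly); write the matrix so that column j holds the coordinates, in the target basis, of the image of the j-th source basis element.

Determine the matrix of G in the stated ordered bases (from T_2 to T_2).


image of 1: 1
image of cos x: (12/5)cos x + (1/5)sin x
image of sin x: -(1/5)cos x + (12/5)sin x
image of cos 2x: -(59/25)cos 2x + (38/25)sin 2x
image of sin 2x: -(38/25)cos 2x - (59/25)sin 2x
each image's coordinates form column j of the matrix

the matrix is [[1, 0, 0, 0, 0]; [0, 12/5, -1/5, 0, 0]; [0, 1/5, 12/5, 0, 0]; [0, 0, 0, -59/25, -38/25]; [0, 0, 0, 38/25, -59/25]] (rows listed top to bottom)


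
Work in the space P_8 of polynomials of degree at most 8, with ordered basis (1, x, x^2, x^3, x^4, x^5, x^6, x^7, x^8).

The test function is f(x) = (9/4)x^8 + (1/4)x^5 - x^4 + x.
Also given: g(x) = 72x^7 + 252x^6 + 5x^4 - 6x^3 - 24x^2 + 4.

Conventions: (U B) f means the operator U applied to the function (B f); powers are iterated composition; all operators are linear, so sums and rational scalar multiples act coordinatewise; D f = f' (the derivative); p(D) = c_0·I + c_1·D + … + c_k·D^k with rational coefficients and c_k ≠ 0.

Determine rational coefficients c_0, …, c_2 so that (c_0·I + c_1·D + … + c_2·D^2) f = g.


D^0 f = (9/4)x^8 + (1/4)x^5 - x^4 + x
D^1 f = 18x^7 + (5/4)x^4 - 4x^3 + 1
D^2 f = 126x^6 + 5x^3 - 12x^2
matching coefficients of g against c_0 f + c_1 Df + … from the top degree down determines the c_i
solution: c_0 = 0, c_1 = 4, c_2 = 2

p(D) = 4·D + 2·D^2, i.e. c_0 = 0, c_1 = 4, c_2 = 2


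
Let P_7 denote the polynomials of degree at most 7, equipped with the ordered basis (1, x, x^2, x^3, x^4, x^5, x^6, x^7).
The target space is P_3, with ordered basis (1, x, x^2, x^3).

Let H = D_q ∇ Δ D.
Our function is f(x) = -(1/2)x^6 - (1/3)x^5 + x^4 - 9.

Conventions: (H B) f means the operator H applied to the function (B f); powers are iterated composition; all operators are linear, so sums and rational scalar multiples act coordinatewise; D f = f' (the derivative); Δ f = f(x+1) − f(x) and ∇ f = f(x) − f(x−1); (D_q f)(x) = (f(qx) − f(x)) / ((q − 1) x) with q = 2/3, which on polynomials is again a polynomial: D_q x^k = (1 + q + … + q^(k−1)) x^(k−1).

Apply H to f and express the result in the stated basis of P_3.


D f = -3x^5 - (5/3)x^4 + 4x^3
Δ D f = -15x^4 - (110/3)x^3 - 28x^2 - (29/3)x - 2/3
∇ (Δ D) f = -60x^3 - 20x^2 - 6x - 10/3
D_q ∇ (Δ D) f = -(380/3)x^2 - (100/3)x - 6

the result is g(x) = -(380/3)x^2 - (100/3)x - 6


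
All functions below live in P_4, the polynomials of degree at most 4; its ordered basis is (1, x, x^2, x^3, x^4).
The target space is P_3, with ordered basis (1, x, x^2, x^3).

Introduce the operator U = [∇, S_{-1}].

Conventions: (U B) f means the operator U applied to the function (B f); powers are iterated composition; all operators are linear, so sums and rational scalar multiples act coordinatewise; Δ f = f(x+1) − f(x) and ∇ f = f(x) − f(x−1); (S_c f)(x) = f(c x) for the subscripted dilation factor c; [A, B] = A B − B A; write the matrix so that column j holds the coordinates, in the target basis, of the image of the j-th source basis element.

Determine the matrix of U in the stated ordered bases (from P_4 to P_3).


the matrix is [[0, -2, 0, -2, 0]; [0, 0, 4, 0, 8]; [0, 0, 0, -6, 0]; [0, 0, 0, 0, 8]] (rows listed top to bottom)

image of 1: 0
image of x: -2
image of x^2: 4x
image of x^3: -6x^2 - 2
image of x^4: 8x^3 + 8x
each image's coordinates form column j of the matrix


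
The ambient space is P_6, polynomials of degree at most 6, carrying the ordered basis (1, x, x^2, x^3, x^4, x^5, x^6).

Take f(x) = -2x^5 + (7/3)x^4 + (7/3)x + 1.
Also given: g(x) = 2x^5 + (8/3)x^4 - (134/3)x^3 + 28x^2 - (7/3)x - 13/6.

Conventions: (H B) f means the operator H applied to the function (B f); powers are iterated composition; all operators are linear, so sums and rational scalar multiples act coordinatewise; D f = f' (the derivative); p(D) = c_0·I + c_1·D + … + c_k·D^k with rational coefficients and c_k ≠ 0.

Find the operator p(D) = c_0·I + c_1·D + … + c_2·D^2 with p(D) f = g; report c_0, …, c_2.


p(D) = -I − (1/2)·D + D^2, i.e. c_0 = -1, c_1 = -1/2, c_2 = 1

D^0 f = -2x^5 + (7/3)x^4 + (7/3)x + 1
D^1 f = -10x^4 + (28/3)x^3 + 7/3
D^2 f = -40x^3 + 28x^2
matching coefficients of g against c_0 f + c_1 Df + … from the top degree down determines the c_i
solution: c_0 = -1, c_1 = -1/2, c_2 = 1


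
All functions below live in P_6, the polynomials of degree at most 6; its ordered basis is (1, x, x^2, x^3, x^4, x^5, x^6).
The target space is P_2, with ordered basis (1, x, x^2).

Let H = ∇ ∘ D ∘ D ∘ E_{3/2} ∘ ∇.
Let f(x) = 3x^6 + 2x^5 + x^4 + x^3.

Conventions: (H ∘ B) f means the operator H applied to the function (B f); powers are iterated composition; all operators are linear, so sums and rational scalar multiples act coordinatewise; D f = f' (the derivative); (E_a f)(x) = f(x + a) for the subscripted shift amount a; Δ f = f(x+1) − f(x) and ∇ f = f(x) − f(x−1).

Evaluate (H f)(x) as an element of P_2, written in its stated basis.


∇ f = 18x^5 - 35x^4 + 44x^3 - 28x^2 + 9x - 1
E_{3/2} ∇ f = 18x^5 + 100x^4 + 239x^3 + 305x^2 + (1641/8)x + 115/2
D (E_{3/2} ∘ ∇) f = 90x^4 + 400x^3 + 717x^2 + 610x + 1641/8
D D (E_{3/2} ∘ ∇) f = 360x^3 + 1200x^2 + 1434x + 610
∇ D D (E_{3/2} ∘ ∇) f = 1080x^2 + 1320x + 594

g(x) = 1080x^2 + 1320x + 594


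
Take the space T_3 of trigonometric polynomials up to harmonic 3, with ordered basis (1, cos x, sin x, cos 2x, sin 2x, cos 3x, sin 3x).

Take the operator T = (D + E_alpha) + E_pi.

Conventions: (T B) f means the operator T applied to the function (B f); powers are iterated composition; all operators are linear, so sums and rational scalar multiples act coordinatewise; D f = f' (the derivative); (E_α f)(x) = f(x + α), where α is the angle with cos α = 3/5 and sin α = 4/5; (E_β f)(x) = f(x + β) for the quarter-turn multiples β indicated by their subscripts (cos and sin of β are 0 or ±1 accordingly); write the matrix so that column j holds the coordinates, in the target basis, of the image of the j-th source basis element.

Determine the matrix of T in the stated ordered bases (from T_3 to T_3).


image of 1: 2
image of cos x: -(2/5)cos x - (9/5)sin x
image of sin x: (9/5)cos x - (2/5)sin x
image of cos 2x: (18/25)cos 2x - (74/25)sin 2x
image of sin 2x: (74/25)cos 2x + (18/25)sin 2x
image of cos 3x: -(242/125)cos 3x - (419/125)sin 3x
image of sin 3x: (419/125)cos 3x - (242/125)sin 3x
each image's coordinates form column j of the matrix

the matrix is [[2, 0, 0, 0, 0, 0, 0]; [0, -2/5, 9/5, 0, 0, 0, 0]; [0, -9/5, -2/5, 0, 0, 0, 0]; [0, 0, 0, 18/25, 74/25, 0, 0]; [0, 0, 0, -74/25, 18/25, 0, 0]; [0, 0, 0, 0, 0, -242/125, 419/125]; [0, 0, 0, 0, 0, -419/125, -242/125]] (rows listed top to bottom)


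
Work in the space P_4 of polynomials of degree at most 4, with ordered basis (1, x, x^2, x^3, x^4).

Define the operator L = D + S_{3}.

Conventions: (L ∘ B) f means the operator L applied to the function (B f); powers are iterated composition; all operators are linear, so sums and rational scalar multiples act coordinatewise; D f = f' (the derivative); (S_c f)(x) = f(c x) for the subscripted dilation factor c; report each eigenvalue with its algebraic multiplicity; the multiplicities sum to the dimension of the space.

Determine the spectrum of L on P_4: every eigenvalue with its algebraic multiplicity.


λ = 1 (multiplicity 1), λ = 3 (multiplicity 1), λ = 9 (multiplicity 1), λ = 27 (multiplicity 1), λ = 81 (multiplicity 1)

image of 1: 1
image of x: 3x + 1
image of x^2: 9x^2 + 2x
image of x^3: 27x^3 + 3x^2
image of x^4: 81x^4 + 4x^3
the matrix is upper triangular; its diagonal is (1, 3, 9, 27, 81)
for a triangular matrix the eigenvalues are the diagonal entries, with algebraic multiplicity their repetition count


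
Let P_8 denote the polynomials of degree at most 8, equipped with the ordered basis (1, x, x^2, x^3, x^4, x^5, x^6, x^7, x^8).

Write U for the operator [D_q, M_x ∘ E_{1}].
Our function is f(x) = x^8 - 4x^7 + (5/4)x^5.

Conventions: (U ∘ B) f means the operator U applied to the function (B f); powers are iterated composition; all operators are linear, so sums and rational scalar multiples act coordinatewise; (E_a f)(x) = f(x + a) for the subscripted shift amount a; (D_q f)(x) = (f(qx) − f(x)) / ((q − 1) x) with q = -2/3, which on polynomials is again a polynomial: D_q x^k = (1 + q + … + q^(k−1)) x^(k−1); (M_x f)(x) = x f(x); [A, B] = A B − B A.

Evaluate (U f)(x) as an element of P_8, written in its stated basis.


E_{1} f = x^8 + 4x^7 - (107/4)x^5 - (255/4)x^4 - (143/2)x^3 - (87/2)x^2 - (55/4)x - 7/4
M_x E_{1} f = x^9 + 4x^8 - (107/4)x^6 - (255/4)x^5 - (143/2)x^4 - (87/2)x^3 - (55/4)x^2 - (7/4)x
D_q (M_x ∘ E_{1}) f = (4039/6561)x^8 + (5044/2187)x^7 - (14231/972)x^5 - (4675/108)x^4 - (1859/54)x^3 - (203/6)x^2 - (55/12)x - 7/4
D_q f = (1261/2187)x^7 - (1852/729)x^6 + (275/324)x^4
E_{1} D_q f = (1261/2187)x^7 + (3271/2187)x^6 - (2285/729)x^5 - (149395/8748)x^4 - (59560/2187)x^3 - (30481/1458)x^2 - (17084/2187)x - 9755/8748
M_x E_{1} D_q f = (1261/2187)x^8 + (3271/2187)x^7 - (2285/729)x^6 - (149395/8748)x^5 - (59560/2187)x^4 - (30481/1458)x^3 - (17084/2187)x^2 - (9755/8748)x
[D_q, M_x ∘ E_{1}] f = (256/6561)x^8 + (197/243)x^7 + (2285/729)x^6 + (5329/2187)x^5 - (140435/8748)x^4 - (9856/729)x^3 - (113819/4374)x^2 - (7585/2187)x - 7/4

the result is g(x) = (256/6561)x^8 + (197/243)x^7 + (2285/729)x^6 + (5329/2187)x^5 - (140435/8748)x^4 - (9856/729)x^3 - (113819/4374)x^2 - (7585/2187)x - 7/4


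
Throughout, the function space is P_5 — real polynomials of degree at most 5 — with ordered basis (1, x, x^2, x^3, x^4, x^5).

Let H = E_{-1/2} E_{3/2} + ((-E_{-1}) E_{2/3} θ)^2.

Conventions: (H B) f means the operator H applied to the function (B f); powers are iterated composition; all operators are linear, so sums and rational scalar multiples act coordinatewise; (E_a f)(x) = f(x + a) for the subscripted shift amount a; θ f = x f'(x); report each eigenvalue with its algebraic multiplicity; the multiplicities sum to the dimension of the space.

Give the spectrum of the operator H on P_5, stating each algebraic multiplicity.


λ = 1 (multiplicity 1), λ = 2 (multiplicity 1), λ = 5 (multiplicity 1), λ = 10 (multiplicity 1), λ = 17 (multiplicity 1), λ = 26 (multiplicity 1)

image of 1: 1
image of x: 2x + 2/3
image of x^2: 5x^2 - 2x + 17/9
image of x^3: 10x^3 - 12x^2 + 11x - 1/3
image of x^4: 17x^4 - (100/3)x^3 + 38x^2 - (212/27)x + 209/81
image of x^5: 26x^5 - 70x^4 + (890/9)x^3 - (1130/27)x^2 + (535/27)x - 157/243
the matrix is upper triangular; its diagonal is (1, 2, 5, 10, 17, 26)
for a triangular matrix the eigenvalues are the diagonal entries, with algebraic multiplicity their repetition count


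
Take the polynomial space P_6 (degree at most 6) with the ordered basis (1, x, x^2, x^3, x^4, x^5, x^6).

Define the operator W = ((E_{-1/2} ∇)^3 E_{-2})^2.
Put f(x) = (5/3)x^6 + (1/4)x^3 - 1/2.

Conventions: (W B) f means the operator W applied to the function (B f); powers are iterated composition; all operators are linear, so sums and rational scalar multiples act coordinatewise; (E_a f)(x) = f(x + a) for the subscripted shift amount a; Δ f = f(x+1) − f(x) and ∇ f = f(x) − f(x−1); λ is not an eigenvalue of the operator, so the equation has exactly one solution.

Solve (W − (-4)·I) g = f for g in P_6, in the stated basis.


the image equals g(x) = (5/12)x^6 + (1/16)x^3 - 601/8

write g with unknown coordinates in the stated basis and equate coefficients in (W − (-4)·I) g = f
solving from the highest basis element down gives g = (5/12)x^6 + (1/16)x^3 - 601/8
check: W g = 300
so W g − (-4)·g = (5/3)x^6 + (1/4)x^3 - 1/2 = f ✓


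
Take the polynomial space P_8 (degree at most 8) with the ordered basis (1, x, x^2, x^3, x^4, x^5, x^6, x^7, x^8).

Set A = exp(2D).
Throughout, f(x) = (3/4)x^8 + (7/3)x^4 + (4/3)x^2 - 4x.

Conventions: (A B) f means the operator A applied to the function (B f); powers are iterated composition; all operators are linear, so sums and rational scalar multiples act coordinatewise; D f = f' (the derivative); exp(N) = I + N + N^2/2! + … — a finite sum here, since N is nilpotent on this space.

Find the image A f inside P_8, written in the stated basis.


the result is g(x) = (3/4)x^8 + 12x^7 + 84x^6 + 336x^5 + (2527/3)x^4 + (4088/3)x^3 + (4204/3)x^2 + 844x + 680/3

order-1 term: 12x^7 + (56/3)x^3 + (16/3)x - 8
order-2 term: 84x^6 + 56x^2 + 16/3
order-3 term: 336x^5 + (224/3)x
order-4 term: 840x^4 + 112/3
order-5 term: 1344x^3
order-6 term: 1344x^2
order-7 term: 768x
order-8 term: 192
the series for exp(2D) f terminates at order 8
exp(2D) f = (3/4)x^8 + 12x^7 + 84x^6 + 336x^5 + (2527/3)x^4 + (4088/3)x^3 + (4204/3)x^2 + 844x + 680/3


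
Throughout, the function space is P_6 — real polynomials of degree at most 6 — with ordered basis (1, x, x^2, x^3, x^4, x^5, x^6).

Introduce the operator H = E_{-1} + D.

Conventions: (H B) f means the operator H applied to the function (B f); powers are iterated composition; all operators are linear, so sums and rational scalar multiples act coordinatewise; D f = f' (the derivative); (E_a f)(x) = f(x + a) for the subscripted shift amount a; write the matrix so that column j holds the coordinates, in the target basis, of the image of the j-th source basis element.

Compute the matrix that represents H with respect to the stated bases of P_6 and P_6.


image of 1: 1
image of x: x
image of x^2: x^2 + 1
image of x^3: x^3 + 3x - 1
image of x^4: x^4 + 6x^2 - 4x + 1
image of x^5: x^5 + 10x^3 - 10x^2 + 5x - 1
image of x^6: x^6 + 15x^4 - 20x^3 + 15x^2 - 6x + 1
each image's coordinates form column j of the matrix

the matrix is [[1, 0, 1, -1, 1, -1, 1]; [0, 1, 0, 3, -4, 5, -6]; [0, 0, 1, 0, 6, -10, 15]; [0, 0, 0, 1, 0, 10, -20]; [0, 0, 0, 0, 1, 0, 15]; [0, 0, 0, 0, 0, 1, 0]; [0, 0, 0, 0, 0, 0, 1]] (rows listed top to bottom)


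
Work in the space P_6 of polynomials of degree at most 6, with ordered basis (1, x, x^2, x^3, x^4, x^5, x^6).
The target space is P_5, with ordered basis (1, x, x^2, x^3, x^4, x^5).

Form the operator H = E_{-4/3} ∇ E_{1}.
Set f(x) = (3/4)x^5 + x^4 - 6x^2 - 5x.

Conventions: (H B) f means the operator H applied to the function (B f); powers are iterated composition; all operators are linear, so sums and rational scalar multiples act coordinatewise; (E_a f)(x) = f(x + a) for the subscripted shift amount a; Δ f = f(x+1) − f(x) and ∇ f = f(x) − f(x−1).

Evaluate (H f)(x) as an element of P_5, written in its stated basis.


E_{1} f = (3/4)x^5 + (19/4)x^4 + (23/2)x^3 + (15/2)x^2 - (37/4)x - 37/4
∇ E_{1} f = (15/4)x^4 + (23/2)x^3 + (27/2)x^2 - (17/4)x - 37/4
E_{-4/3} ∇ E_{1} f = (15/4)x^4 - (17/2)x^3 + (15/2)x^2 - (521/36)x + 541/108

the image equals g(x) = (15/4)x^4 - (17/2)x^3 + (15/2)x^2 - (521/36)x + 541/108


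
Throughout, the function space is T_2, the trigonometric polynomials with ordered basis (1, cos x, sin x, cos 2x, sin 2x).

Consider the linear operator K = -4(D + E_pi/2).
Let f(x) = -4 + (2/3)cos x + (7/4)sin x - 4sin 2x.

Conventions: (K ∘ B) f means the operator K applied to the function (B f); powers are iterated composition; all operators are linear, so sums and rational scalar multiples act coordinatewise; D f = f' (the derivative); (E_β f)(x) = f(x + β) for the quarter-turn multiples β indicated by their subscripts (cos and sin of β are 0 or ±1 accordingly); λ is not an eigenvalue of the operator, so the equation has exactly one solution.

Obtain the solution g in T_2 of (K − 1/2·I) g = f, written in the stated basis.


the result is g(x) = 8/9 + (164/771)cos x - (149/1542)sin x - (128/305)cos 2x - (56/305)sin 2x

write g with unknown coordinates in the stated basis and equate coefficients in (K − 1/2·I) g = f
solving from the highest basis element down gives g = 8/9 + (164/771)cos x - (149/1542)sin x - (128/305)cos 2x - (56/305)sin 2x
check: K g = -32/9 + (596/771)cos x + (1312/771)sin x - (64/305)cos 2x - (1248/305)sin 2x
so K g − 1/2·g = -4 + (2/3)cos x + (7/4)sin x - 4sin 2x = f ✓


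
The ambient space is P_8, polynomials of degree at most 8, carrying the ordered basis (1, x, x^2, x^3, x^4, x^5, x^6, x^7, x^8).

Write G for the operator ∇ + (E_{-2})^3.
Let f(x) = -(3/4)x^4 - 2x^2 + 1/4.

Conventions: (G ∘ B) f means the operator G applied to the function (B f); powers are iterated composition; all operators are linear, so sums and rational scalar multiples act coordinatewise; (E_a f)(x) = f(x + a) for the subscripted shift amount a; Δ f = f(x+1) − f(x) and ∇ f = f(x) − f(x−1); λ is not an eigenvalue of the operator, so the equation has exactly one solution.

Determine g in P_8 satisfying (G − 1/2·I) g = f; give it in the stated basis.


the image equals g(x) = -(3/2)x^4 - 60x^3 - 1174x^2 - 13460x - 148669/2

write g with unknown coordinates in the stated basis and equate coefficients in (G − 1/2·I) g = f
solving from the highest basis element down gives g = -(3/2)x^4 - 60x^3 - 1174x^2 - 13460x - 148669/2
check: G g = -(3/2)x^4 - 30x^3 - 589x^2 - 6730x - 37167
so G g − 1/2·g = -(3/4)x^4 - 2x^2 + 1/4 = f ✓


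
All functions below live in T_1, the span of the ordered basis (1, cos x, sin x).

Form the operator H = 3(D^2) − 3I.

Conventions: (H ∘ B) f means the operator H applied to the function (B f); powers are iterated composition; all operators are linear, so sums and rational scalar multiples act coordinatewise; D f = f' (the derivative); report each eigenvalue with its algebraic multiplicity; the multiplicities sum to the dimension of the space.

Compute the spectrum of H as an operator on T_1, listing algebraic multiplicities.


λ = -6 (multiplicity 2), λ = -3 (multiplicity 1)

image of 1: -3
image of cos x: -6cos x
image of sin x: -6sin x
the matrix is diagonal; its diagonal is (-3, -6, -6)
for a triangular matrix the eigenvalues are the diagonal entries, with algebraic multiplicity their repetition count


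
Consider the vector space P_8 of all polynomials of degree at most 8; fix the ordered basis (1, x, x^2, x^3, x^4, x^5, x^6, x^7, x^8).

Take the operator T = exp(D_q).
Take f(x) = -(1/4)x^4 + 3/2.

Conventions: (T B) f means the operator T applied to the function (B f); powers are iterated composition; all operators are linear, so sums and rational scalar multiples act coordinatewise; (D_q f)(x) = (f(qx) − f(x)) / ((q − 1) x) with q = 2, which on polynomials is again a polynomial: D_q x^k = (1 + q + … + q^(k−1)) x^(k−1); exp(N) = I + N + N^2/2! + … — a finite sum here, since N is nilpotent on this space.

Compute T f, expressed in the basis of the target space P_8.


order-1 term: -(15/4)x^3
order-2 term: -(105/8)x^2
order-3 term: -(105/8)x
order-4 term: -105/32
the series for exp(D_q) f terminates at order 4
exp(D_q) f = -(1/4)x^4 - (15/4)x^3 - (105/8)x^2 - (105/8)x - 57/32

the result is g(x) = -(1/4)x^4 - (15/4)x^3 - (105/8)x^2 - (105/8)x - 57/32


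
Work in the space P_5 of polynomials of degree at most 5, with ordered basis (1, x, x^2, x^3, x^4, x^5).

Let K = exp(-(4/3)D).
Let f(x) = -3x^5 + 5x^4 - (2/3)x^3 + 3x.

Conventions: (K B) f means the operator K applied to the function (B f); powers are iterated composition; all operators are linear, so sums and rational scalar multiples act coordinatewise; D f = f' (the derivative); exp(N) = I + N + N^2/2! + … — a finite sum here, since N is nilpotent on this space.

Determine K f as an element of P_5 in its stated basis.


order-1 term: 20x^4 - (80/3)x^3 + (8/3)x^2 - 4
order-2 term: -(160/3)x^3 + (160/3)x^2 - (32/9)x
order-3 term: (640/9)x^2 - (1280/27)x + 128/81
order-4 term: -(1280/27)x + 1280/81
order-5 term: 1024/81
the series for exp(-(4/3)D) f terminates at order 5
exp(-(4/3)D) f = -3x^5 + 25x^4 - (242/3)x^3 + (1144/9)x^2 - (2575/27)x + 2108/81

g(x) = -3x^5 + 25x^4 - (242/3)x^3 + (1144/9)x^2 - (2575/27)x + 2108/81


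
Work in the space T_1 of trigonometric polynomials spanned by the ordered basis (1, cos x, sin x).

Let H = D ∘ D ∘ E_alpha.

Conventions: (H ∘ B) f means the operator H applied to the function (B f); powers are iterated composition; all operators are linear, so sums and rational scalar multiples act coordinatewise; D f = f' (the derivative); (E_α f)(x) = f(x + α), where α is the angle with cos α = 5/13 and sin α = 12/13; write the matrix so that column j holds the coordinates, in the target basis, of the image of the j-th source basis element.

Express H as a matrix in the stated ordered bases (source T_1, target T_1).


image of 1: 0
image of cos x: -(5/13)cos x + (12/13)sin x
image of sin x: -(12/13)cos x - (5/13)sin x
each image's coordinates form column j of the matrix

the matrix is [[0, 0, 0]; [0, -5/13, -12/13]; [0, 12/13, -5/13]] (rows listed top to bottom)


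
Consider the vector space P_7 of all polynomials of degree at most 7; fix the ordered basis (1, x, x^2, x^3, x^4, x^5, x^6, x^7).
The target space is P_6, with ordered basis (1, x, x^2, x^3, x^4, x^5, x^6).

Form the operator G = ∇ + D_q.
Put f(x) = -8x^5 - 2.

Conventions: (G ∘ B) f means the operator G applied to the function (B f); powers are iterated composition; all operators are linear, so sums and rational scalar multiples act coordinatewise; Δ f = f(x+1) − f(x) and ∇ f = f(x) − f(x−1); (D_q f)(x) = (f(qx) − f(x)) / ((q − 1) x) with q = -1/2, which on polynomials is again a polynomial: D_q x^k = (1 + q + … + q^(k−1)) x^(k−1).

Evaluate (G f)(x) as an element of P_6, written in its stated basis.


∇ f = -40x^4 + 80x^3 - 80x^2 + 40x - 8
D_q f = -(11/2)x^4
(∇ + D_q) f = -(91/2)x^4 + 80x^3 - 80x^2 + 40x - 8

the image equals g(x) = -(91/2)x^4 + 80x^3 - 80x^2 + 40x - 8


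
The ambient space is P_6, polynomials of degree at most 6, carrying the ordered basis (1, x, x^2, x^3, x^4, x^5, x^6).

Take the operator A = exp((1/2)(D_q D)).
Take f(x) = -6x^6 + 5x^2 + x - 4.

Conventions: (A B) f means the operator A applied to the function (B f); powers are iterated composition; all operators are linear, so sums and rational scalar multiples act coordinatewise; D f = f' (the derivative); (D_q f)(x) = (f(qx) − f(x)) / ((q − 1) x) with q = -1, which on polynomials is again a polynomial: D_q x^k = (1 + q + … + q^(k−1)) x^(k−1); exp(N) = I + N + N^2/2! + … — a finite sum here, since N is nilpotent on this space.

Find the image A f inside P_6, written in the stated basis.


order-1 term: -18x^4 + 5
order-2 term: -18x^2
order-3 term: -6
the series for exp((1/2)(D_q D)) f terminates at order 3
exp((1/2)(D_q D)) f = -6x^6 - 18x^4 - 13x^2 + x - 5

the result is g(x) = -6x^6 - 18x^4 - 13x^2 + x - 5


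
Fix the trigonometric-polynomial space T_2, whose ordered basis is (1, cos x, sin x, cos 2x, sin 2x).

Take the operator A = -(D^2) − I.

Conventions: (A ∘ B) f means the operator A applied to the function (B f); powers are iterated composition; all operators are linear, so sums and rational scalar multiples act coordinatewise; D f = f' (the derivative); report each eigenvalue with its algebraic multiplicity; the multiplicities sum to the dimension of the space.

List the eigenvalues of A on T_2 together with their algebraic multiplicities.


λ = -1 (multiplicity 1), λ = 0 (multiplicity 2), λ = 3 (multiplicity 2)

image of 1: -1
image of cos x: 0
image of sin x: 0
image of cos 2x: 3cos 2x
image of sin 2x: 3sin 2x
the matrix is diagonal; its diagonal is (-1, 0, 0, 3, 3)
for a triangular matrix the eigenvalues are the diagonal entries, with algebraic multiplicity their repetition count


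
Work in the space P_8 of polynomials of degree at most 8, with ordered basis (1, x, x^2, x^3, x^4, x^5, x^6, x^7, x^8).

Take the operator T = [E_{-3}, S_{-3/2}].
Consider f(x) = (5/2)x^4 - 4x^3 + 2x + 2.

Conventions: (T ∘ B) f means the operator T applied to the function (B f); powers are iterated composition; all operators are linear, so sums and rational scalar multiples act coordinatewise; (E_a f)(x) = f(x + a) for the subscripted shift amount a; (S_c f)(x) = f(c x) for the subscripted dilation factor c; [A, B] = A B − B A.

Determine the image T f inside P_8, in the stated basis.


g(x) = -(2025/8)x^3 + (2835/16)x^2 - (12555/8)x + 11685/32

S_{-3/2} f = (405/32)x^4 + (27/2)x^3 - 3x + 2
E_{-3} S_{-3/2} f = (405/32)x^4 - (1107/8)x^3 + (8991/16)x^2 - (8043/8)x + 21493/32
E_{-3} f = (5/2)x^4 - 34x^3 + 171x^2 - 376x + 613/2
S_{-3/2} E_{-3} f = (405/32)x^4 + (459/4)x^3 + (1539/4)x^2 + 564x + 613/2
[E_{-3}, S_{-3/2}] f = -(2025/8)x^3 + (2835/16)x^2 - (12555/8)x + 11685/32


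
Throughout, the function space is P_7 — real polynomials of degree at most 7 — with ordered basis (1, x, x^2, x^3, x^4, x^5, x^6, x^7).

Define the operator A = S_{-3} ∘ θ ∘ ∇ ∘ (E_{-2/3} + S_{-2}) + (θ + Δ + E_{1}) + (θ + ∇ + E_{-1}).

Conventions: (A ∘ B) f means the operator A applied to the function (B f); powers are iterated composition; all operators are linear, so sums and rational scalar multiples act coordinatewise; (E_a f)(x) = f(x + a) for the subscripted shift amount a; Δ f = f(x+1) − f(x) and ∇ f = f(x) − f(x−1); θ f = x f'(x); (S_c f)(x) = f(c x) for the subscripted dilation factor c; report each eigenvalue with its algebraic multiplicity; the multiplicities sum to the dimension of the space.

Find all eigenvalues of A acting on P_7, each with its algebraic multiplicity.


image of 1: 2
image of x: 4x + 2
image of x^2: 6x^2 - 26x + 2
image of x^3: 8x^3 - 372x^2 - 45x + 2
image of x^4: 10x^4 - 5500x^3 - 1968x^2 - 236x + 2
image of x^5: 12x^5 - 50210x^4 - 24010x^3 - 4960x^2 - (3215/9)x + 2
image of x^6: 14x^6 - 473838x^5 - 322350x^4 - 110660x^3 - 19280x^2 - (12322/9)x + 2
image of x^7: 16x^7 - 3888472x^6 - 3206343x^5 - 1402310x^4 - 341495x^3 - (130592/3)x^2 - (60095/27)x + 2
the matrix is upper triangular; its diagonal is (2, 4, 6, 8, 10, 12, 14, 16)
for a triangular matrix the eigenvalues are the diagonal entries, with algebraic multiplicity their repetition count

λ = 2 (multiplicity 1), λ = 4 (multiplicity 1), λ = 6 (multiplicity 1), λ = 8 (multiplicity 1), λ = 10 (multiplicity 1), λ = 12 (multiplicity 1), λ = 14 (multiplicity 1), λ = 16 (multiplicity 1)


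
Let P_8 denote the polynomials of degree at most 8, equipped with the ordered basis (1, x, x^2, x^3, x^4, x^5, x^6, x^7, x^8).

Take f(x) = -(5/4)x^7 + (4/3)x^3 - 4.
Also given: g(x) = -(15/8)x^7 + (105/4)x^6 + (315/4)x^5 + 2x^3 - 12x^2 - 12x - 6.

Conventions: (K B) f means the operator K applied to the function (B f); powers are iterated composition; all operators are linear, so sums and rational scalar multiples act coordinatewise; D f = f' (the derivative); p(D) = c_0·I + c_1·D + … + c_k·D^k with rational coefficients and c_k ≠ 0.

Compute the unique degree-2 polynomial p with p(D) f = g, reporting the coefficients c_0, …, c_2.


c_0 = 3/2, c_1 = -3, c_2 = -3/2

D^0 f = -(5/4)x^7 + (4/3)x^3 - 4
D^1 f = -(35/4)x^6 + 4x^2
D^2 f = -(105/2)x^5 + 8x
matching coefficients of g against c_0 f + c_1 Df + … from the top degree down determines the c_i
solution: c_0 = 3/2, c_1 = -3, c_2 = -3/2


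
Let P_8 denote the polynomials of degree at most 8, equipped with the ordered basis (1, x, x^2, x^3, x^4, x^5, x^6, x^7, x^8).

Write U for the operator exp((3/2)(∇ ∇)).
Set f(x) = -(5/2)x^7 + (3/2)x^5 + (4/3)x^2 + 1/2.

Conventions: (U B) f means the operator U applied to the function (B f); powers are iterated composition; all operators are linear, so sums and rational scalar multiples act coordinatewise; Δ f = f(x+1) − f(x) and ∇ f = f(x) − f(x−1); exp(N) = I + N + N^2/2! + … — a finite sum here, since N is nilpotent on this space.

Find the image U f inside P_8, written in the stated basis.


the result is g(x) = -(5/2)x^7 - 156x^5 + (1575/2)x^4 - 4155x^3 + (98423/6)x^2 - (78135/2)x + 44892

order-1 term: -(315/2)x^5 + (1575/2)x^4 - (3585/2)x^3 + (4455/2)x^2 - 1470x + 409
order-2 term: -(4725/2)x^3 + 14175x^2 - 30510x + 23220
order-3 term: -(14175/2)x + 42525/2
the series for exp((3/2)(∇ ∇)) f terminates at order 3
exp((3/2)(∇ ∇)) f = -(5/2)x^7 - 156x^5 + (1575/2)x^4 - 4155x^3 + (98423/6)x^2 - (78135/2)x + 44892


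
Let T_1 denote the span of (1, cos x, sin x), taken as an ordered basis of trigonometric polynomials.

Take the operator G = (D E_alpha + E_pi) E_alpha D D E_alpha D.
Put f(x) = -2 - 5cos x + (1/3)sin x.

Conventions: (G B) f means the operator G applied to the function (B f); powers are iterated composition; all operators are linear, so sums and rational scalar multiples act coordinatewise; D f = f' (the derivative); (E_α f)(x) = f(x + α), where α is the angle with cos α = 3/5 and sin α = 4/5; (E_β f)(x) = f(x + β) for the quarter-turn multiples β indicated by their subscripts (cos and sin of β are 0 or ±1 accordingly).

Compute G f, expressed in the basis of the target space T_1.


D f = (1/3)cos x + 5sin x
E_alpha D f = (21/5)cos x + (41/15)sin x
D E_alpha D f = (41/15)cos x - (21/5)sin x
D D E_alpha D f = -(21/5)cos x - (41/15)sin x
E_alpha D D E_alpha D f = -(353/75)cos x + (43/25)sin x
E_alpha (E_alpha D D E_alpha D) f = -(181/125)cos x + (1799/375)sin x
D E_alpha (E_alpha D D E_alpha D) f = (1799/375)cos x + (181/125)sin x
E_pi (E_alpha D D E_alpha D) f = (353/75)cos x - (43/25)sin x
(D E_alpha + E_pi) (E_alpha D D E_alpha D) f = (1188/125)cos x - (34/125)sin x

the result is g(x) = (1188/125)cos x - (34/125)sin x


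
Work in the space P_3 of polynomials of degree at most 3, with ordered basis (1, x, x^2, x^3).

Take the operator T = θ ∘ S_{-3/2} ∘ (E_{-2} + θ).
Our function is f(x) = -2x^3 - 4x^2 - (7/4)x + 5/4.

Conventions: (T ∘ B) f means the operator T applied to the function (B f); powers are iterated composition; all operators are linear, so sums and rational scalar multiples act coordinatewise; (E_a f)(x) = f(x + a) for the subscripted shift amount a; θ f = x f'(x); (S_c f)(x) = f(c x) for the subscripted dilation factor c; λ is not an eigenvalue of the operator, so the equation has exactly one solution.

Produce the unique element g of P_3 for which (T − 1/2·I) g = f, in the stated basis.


write g with unknown coordinates in the stated basis and equate coefficients in (T − 1/2·I) g = f
solving from the highest basis element down gives g = (2/41)x^3 - (110/533)x^2 - (781/7462)x - 5/2
check: T g = -(81/41)x^3 - (2187/533)x^2 - (13449/7462)x
so T g − 1/2·g = -2x^3 - 4x^2 - (7/4)x + 5/4 = f ✓

the result is g(x) = (2/41)x^3 - (110/533)x^2 - (781/7462)x - 5/2
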